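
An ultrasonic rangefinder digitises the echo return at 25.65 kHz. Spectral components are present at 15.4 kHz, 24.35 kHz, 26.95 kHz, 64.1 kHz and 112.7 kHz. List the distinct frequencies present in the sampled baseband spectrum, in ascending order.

fs/2 = 12.825 kHz.
15.4 kHz > fs/2 = 12.825 kHz, folds to fs − 15.4 kHz = 10.25 kHz.
24.35 kHz > fs/2 = 12.825 kHz, folds to fs − 24.35 kHz = 1.3 kHz.
26.95 kHz mod fs = 1.3 kHz.
1.3 kHz ≤ fs/2 = 12.825 kHz, appears at 1.3 kHz.
64.1 kHz mod fs = 12.8 kHz.
12.8 kHz ≤ fs/2 = 12.825 kHz, appears at 12.8 kHz.
112.7 kHz mod fs = 10.1 kHz.
10.1 kHz ≤ fs/2 = 12.825 kHz, appears at 10.1 kHz.
Distinct values: {1.3 kHz, 10.1 kHz, 10.25 kHz, 12.8 kHz}.

1.3 kHz, 10.1 kHz, 10.25 kHz, 12.8 kHz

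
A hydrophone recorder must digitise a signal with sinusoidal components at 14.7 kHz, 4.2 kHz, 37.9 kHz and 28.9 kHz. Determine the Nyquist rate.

75.8 kHz

Highest-frequency component: 37.9 kHz.
Nyquist rate = 2 × 37.9 kHz = 75.8 kHz.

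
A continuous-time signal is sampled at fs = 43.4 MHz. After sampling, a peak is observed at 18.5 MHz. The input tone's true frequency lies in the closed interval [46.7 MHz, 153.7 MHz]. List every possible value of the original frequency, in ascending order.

61.9 MHz, 68.3 MHz, 105.3 MHz, 111.7 MHz, 148.7 MHz

Frequencies that alias to 18.5 MHz are k·fs ± 18.5 MHz for integer k ≥ 0.
k=0: 18.5 MHz.
k=1: 24.9 MHz, 61.9 MHz.
k=2: 68.3 MHz, 105.3 MHz.
k=3: 111.7 MHz, 148.7 MHz.
k=4: 155.1 MHz, 192.1 MHz.
Within [46.7 MHz, 153.7 MHz]: 61.9 MHz, 68.3 MHz, 105.3 MHz, 111.7 MHz, 148.7 MHz.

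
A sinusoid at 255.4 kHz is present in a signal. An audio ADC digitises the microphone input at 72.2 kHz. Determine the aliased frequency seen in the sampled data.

33.4 kHz

255.4 kHz mod fs = 38.8 kHz.
38.8 kHz > fs/2 = 36.1 kHz, folds to fs − 38.8 kHz = 33.4 kHz.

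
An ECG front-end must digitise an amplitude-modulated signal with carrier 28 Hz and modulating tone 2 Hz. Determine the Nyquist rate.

AM sidebands sit at fc ± fm = 26 Hz and 30 Hz.
Highest-frequency component: 30 Hz.
Nyquist rate = 2 × 30 Hz = 60 Hz.

60 Hz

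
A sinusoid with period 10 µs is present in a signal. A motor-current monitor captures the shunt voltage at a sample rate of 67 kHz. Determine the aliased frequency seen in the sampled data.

T = 10 µs → f = 1/T = 100 kHz.
100 kHz mod fs = 33 kHz.
33 kHz ≤ fs/2 = 33.5 kHz, appears at 33 kHz.

33 kHz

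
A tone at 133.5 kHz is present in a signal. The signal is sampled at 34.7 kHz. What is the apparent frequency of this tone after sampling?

133.5 kHz mod fs = 29.4 kHz.
29.4 kHz > fs/2 = 17.35 kHz, folds to fs − 29.4 kHz = 5.3 kHz.

5.3 kHz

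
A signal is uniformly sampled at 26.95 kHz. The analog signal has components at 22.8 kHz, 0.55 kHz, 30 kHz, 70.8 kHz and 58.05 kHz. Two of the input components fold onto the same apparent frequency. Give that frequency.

fs/2 = 13.475 kHz.
22.8 kHz > fs/2 = 13.475 kHz, folds to fs − 22.8 kHz = 4.15 kHz.
0.55 kHz ≤ fs/2 = 13.475 kHz, passes unchanged.
30 kHz mod fs = 3.05 kHz.
3.05 kHz ≤ fs/2 = 13.475 kHz, appears at 3.05 kHz.
70.8 kHz mod fs = 16.9 kHz.
16.9 kHz > fs/2 = 13.475 kHz, folds to fs − 16.9 kHz = 10.05 kHz.
58.05 kHz mod fs = 4.15 kHz.
4.15 kHz ≤ fs/2 = 13.475 kHz, appears at 4.15 kHz.
22.8 kHz and 58.05 kHz both map to 4.15 kHz.

4.15 kHz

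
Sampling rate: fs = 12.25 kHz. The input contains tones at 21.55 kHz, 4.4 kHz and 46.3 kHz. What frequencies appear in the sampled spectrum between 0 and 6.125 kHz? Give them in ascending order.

fs/2 = 6.125 kHz.
21.55 kHz mod fs = 9.3 kHz.
9.3 kHz > fs/2 = 6.125 kHz, folds to fs − 9.3 kHz = 2.95 kHz.
4.4 kHz ≤ fs/2 = 6.125 kHz, passes unchanged.
46.3 kHz mod fs = 9.55 kHz.
9.55 kHz > fs/2 = 6.125 kHz, folds to fs − 9.55 kHz = 2.7 kHz.
Distinct values: {2.7 kHz, 2.95 kHz, 4.4 kHz}.

2.7 kHz, 2.95 kHz, 4.4 kHz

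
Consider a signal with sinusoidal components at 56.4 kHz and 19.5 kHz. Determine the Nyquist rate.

112.8 kHz

Highest-frequency component: 56.4 kHz.
Nyquist rate = 2 × 56.4 kHz = 112.8 kHz.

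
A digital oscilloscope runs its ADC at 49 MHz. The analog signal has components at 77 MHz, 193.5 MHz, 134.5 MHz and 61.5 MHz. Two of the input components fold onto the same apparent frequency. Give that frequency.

fs/2 = 24.5 MHz.
77 MHz mod fs = 28 MHz.
28 MHz > fs/2 = 24.5 MHz, folds to fs − 28 MHz = 21 MHz.
193.5 MHz mod fs = 46.5 MHz.
46.5 MHz > fs/2 = 24.5 MHz, folds to fs − 46.5 MHz = 2.5 MHz.
134.5 MHz mod fs = 36.5 MHz.
36.5 MHz > fs/2 = 24.5 MHz, folds to fs − 36.5 MHz = 12.5 MHz.
61.5 MHz mod fs = 12.5 MHz.
12.5 MHz ≤ fs/2 = 24.5 MHz, appears at 12.5 MHz.
61.5 MHz and 134.5 MHz both map to 12.5 MHz.

12.5 MHz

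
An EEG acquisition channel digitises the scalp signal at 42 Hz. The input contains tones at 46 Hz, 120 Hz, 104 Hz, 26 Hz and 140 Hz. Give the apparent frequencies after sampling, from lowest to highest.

4 Hz, 6 Hz, 14 Hz, 16 Hz, 20 Hz

fs/2 = 21 Hz.
46 Hz mod fs = 4 Hz.
4 Hz ≤ fs/2 = 21 Hz, appears at 4 Hz.
120 Hz mod fs = 36 Hz.
36 Hz > fs/2 = 21 Hz, folds to fs − 36 Hz = 6 Hz.
104 Hz mod fs = 20 Hz.
20 Hz ≤ fs/2 = 21 Hz, appears at 20 Hz.
26 Hz > fs/2 = 21 Hz, folds to fs − 26 Hz = 16 Hz.
140 Hz mod fs = 14 Hz.
14 Hz ≤ fs/2 = 21 Hz, appears at 14 Hz.
Distinct values: {4 Hz, 6 Hz, 14 Hz, 16 Hz, 20 Hz}.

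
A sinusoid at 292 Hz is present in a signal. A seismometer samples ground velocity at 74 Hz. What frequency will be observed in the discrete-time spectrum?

4 Hz

292 Hz mod fs = 70 Hz.
70 Hz > fs/2 = 37 Hz, folds to fs − 70 Hz = 4 Hz.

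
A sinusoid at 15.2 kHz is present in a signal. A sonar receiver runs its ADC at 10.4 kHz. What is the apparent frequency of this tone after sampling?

4.8 kHz

15.2 kHz mod fs = 4.8 kHz.
4.8 kHz ≤ fs/2 = 5.2 kHz, appears at 4.8 kHz.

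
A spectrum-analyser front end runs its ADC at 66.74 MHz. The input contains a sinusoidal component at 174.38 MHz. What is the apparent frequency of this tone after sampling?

25.84 MHz

174.38 MHz mod fs = 40.9 MHz.
40.9 MHz > fs/2 = 33.37 MHz, folds to fs − 40.9 MHz = 25.84 MHz.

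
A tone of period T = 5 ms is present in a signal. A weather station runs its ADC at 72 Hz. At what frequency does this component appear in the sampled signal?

T = 5 ms → f = 1/T = 200 Hz.
200 Hz mod fs = 56 Hz.
56 Hz > fs/2 = 36 Hz, folds to fs − 56 Hz = 16 Hz.

16 Hz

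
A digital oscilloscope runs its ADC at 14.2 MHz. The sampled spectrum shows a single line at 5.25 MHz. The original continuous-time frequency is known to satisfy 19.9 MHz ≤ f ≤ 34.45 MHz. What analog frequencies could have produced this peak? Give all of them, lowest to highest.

Frequencies that alias to 5.25 MHz are k·fs ± 5.25 MHz for integer k ≥ 0.
k=0: 5.25 MHz.
k=1: 8.95 MHz, 19.45 MHz.
k=2: 23.15 MHz, 33.65 MHz.
k=3: 37.35 MHz, 47.85 MHz.
Within [19.9 MHz, 34.45 MHz]: 23.15 MHz, 33.65 MHz.

23.15 MHz, 33.65 MHz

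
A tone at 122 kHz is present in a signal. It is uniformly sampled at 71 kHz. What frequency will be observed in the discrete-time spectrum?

122 kHz mod fs = 51 kHz.
51 kHz > fs/2 = 35.5 kHz, folds to fs − 51 kHz = 20 kHz.

20 kHz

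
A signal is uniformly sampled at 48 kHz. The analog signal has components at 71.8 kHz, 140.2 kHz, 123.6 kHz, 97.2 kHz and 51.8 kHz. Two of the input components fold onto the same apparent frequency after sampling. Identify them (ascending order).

fs/2 = 24 kHz.
71.8 kHz mod fs = 23.8 kHz.
23.8 kHz ≤ fs/2 = 24 kHz, appears at 23.8 kHz.
140.2 kHz mod fs = 44.2 kHz.
44.2 kHz > fs/2 = 24 kHz, folds to fs − 44.2 kHz = 3.8 kHz.
123.6 kHz mod fs = 27.6 kHz.
27.6 kHz > fs/2 = 24 kHz, folds to fs − 27.6 kHz = 20.4 kHz.
97.2 kHz mod fs = 1.2 kHz.
1.2 kHz ≤ fs/2 = 24 kHz, appears at 1.2 kHz.
51.8 kHz mod fs = 3.8 kHz.
3.8 kHz ≤ fs/2 = 24 kHz, appears at 3.8 kHz.
51.8 kHz and 140.2 kHz both map to 3.8 kHz.

51.8 kHz, 140.2 kHz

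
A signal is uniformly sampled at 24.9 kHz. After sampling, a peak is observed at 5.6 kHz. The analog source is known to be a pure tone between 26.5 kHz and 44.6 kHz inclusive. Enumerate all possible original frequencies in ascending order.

30.5 kHz, 44.2 kHz

Frequencies that alias to 5.6 kHz are k·fs ± 5.6 kHz for integer k ≥ 0.
k=0: 5.6 kHz.
k=1: 19.3 kHz, 30.5 kHz.
k=2: 44.2 kHz, 55.4 kHz.
k=3: 69.1 kHz, 80.3 kHz.
Within [26.5 kHz, 44.6 kHz]: 30.5 kHz, 44.2 kHz.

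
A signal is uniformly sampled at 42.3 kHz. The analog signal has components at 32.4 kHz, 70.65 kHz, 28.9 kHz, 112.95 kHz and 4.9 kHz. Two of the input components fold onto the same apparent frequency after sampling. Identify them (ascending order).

fs/2 = 21.15 kHz.
32.4 kHz > fs/2 = 21.15 kHz, folds to fs − 32.4 kHz = 9.9 kHz.
70.65 kHz mod fs = 28.35 kHz.
28.35 kHz > fs/2 = 21.15 kHz, folds to fs − 28.35 kHz = 13.95 kHz.
28.9 kHz > fs/2 = 21.15 kHz, folds to fs − 28.9 kHz = 13.4 kHz.
112.95 kHz mod fs = 28.35 kHz.
28.35 kHz > fs/2 = 21.15 kHz, folds to fs − 28.35 kHz = 13.95 kHz.
4.9 kHz ≤ fs/2 = 21.15 kHz, passes unchanged.
70.65 kHz and 112.95 kHz both map to 13.95 kHz.

70.65 kHz, 112.95 kHz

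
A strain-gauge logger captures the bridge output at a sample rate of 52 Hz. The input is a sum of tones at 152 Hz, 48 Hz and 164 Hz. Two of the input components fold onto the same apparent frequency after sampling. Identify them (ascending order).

48 Hz, 152 Hz

fs/2 = 26 Hz.
152 Hz mod fs = 48 Hz.
48 Hz > fs/2 = 26 Hz, folds to fs − 48 Hz = 4 Hz.
48 Hz > fs/2 = 26 Hz, folds to fs − 48 Hz = 4 Hz.
164 Hz mod fs = 8 Hz.
8 Hz ≤ fs/2 = 26 Hz, appears at 8 Hz.
48 Hz and 152 Hz both map to 4 Hz.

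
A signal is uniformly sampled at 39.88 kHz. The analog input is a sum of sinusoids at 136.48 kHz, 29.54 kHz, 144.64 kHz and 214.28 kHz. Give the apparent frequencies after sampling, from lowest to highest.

10.34 kHz, 14.88 kHz, 16.84 kHz

fs/2 = 19.94 kHz.
136.48 kHz mod fs = 16.84 kHz.
16.84 kHz ≤ fs/2 = 19.94 kHz, appears at 16.84 kHz.
29.54 kHz > fs/2 = 19.94 kHz, folds to fs − 29.54 kHz = 10.34 kHz.
144.64 kHz mod fs = 25 kHz.
25 kHz > fs/2 = 19.94 kHz, folds to fs − 25 kHz = 14.88 kHz.
214.28 kHz mod fs = 14.88 kHz.
14.88 kHz ≤ fs/2 = 19.94 kHz, appears at 14.88 kHz.
Distinct values: {10.34 kHz, 14.88 kHz, 16.84 kHz}.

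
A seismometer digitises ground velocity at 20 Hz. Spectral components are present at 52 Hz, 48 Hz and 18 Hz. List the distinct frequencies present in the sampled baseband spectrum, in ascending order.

fs/2 = 10 Hz.
52 Hz mod fs = 12 Hz.
12 Hz > fs/2 = 10 Hz, folds to fs − 12 Hz = 8 Hz.
48 Hz mod fs = 8 Hz.
8 Hz ≤ fs/2 = 10 Hz, appears at 8 Hz.
18 Hz > fs/2 = 10 Hz, folds to fs − 18 Hz = 2 Hz.
Distinct values: {2 Hz, 8 Hz}.

2 Hz, 8 Hz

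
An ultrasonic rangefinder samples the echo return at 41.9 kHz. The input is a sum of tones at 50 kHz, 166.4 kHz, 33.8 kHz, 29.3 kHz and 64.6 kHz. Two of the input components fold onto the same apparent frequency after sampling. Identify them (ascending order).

33.8 kHz, 50 kHz

fs/2 = 20.95 kHz.
50 kHz mod fs = 8.1 kHz.
8.1 kHz ≤ fs/2 = 20.95 kHz, appears at 8.1 kHz.
166.4 kHz mod fs = 40.7 kHz.
40.7 kHz > fs/2 = 20.95 kHz, folds to fs − 40.7 kHz = 1.2 kHz.
33.8 kHz > fs/2 = 20.95 kHz, folds to fs − 33.8 kHz = 8.1 kHz.
29.3 kHz > fs/2 = 20.95 kHz, folds to fs − 29.3 kHz = 12.6 kHz.
64.6 kHz mod fs = 22.7 kHz.
22.7 kHz > fs/2 = 20.95 kHz, folds to fs − 22.7 kHz = 19.2 kHz.
33.8 kHz and 50 kHz both map to 8.1 kHz.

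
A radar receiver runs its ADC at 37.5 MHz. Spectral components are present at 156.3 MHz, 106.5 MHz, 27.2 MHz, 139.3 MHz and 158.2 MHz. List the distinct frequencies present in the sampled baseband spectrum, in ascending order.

6 MHz, 6.3 MHz, 8.2 MHz, 10.3 MHz, 10.7 MHz

fs/2 = 18.75 MHz.
156.3 MHz mod fs = 6.3 MHz.
6.3 MHz ≤ fs/2 = 18.75 MHz, appears at 6.3 MHz.
106.5 MHz mod fs = 31.5 MHz.
31.5 MHz > fs/2 = 18.75 MHz, folds to fs − 31.5 MHz = 6 MHz.
27.2 MHz > fs/2 = 18.75 MHz, folds to fs − 27.2 MHz = 10.3 MHz.
139.3 MHz mod fs = 26.8 MHz.
26.8 MHz > fs/2 = 18.75 MHz, folds to fs − 26.8 MHz = 10.7 MHz.
158.2 MHz mod fs = 8.2 MHz.
8.2 MHz ≤ fs/2 = 18.75 MHz, appears at 8.2 MHz.
Distinct values: {6 MHz, 6.3 MHz, 8.2 MHz, 10.3 MHz, 10.7 MHz}.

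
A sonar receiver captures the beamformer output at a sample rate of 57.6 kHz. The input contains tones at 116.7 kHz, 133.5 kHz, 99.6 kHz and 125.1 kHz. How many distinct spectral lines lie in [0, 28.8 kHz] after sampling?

4

fs/2 = 28.8 kHz.
116.7 kHz mod fs = 1.5 kHz.
1.5 kHz ≤ fs/2 = 28.8 kHz, appears at 1.5 kHz.
133.5 kHz mod fs = 18.3 kHz.
18.3 kHz ≤ fs/2 = 28.8 kHz, appears at 18.3 kHz.
99.6 kHz mod fs = 42 kHz.
42 kHz > fs/2 = 28.8 kHz, folds to fs − 42 kHz = 15.6 kHz.
125.1 kHz mod fs = 9.9 kHz.
9.9 kHz ≤ fs/2 = 28.8 kHz, appears at 9.9 kHz.
Distinct values: {1.5 kHz, 9.9 kHz, 15.6 kHz, 18.3 kHz} → 4.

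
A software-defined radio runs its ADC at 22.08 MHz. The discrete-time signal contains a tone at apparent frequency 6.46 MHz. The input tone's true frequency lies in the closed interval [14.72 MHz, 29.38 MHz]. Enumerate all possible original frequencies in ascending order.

Frequencies that alias to 6.46 MHz are k·fs ± 6.46 MHz for integer k ≥ 0.
k=0: 6.46 MHz.
k=1: 15.62 MHz, 28.54 MHz.
k=2: 37.7 MHz, 50.62 MHz.
Within [14.72 MHz, 29.38 MHz]: 15.62 MHz, 28.54 MHz.

15.62 MHz, 28.54 MHz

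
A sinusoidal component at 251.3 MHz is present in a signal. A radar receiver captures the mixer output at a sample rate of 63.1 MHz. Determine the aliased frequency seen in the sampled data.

251.3 MHz mod fs = 62 MHz.
62 MHz > fs/2 = 31.55 MHz, folds to fs − 62 MHz = 1.1 MHz.

1.1 MHz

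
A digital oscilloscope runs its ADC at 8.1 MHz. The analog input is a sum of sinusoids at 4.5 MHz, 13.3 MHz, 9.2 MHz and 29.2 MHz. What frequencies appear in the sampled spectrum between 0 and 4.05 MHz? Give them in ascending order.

fs/2 = 4.05 MHz.
4.5 MHz > fs/2 = 4.05 MHz, folds to fs − 4.5 MHz = 3.6 MHz.
13.3 MHz mod fs = 5.2 MHz.
5.2 MHz > fs/2 = 4.05 MHz, folds to fs − 5.2 MHz = 2.9 MHz.
9.2 MHz mod fs = 1.1 MHz.
1.1 MHz ≤ fs/2 = 4.05 MHz, appears at 1.1 MHz.
29.2 MHz mod fs = 4.9 MHz.
4.9 MHz > fs/2 = 4.05 MHz, folds to fs − 4.9 MHz = 3.2 MHz.
Distinct values: {1.1 MHz, 2.9 MHz, 3.2 MHz, 3.6 MHz}.

1.1 MHz, 2.9 MHz, 3.2 MHz, 3.6 MHz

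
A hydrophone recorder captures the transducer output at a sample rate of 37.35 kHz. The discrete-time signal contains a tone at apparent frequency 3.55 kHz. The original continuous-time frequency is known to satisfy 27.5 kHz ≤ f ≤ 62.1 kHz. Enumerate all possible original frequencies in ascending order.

33.8 kHz, 40.9 kHz

Frequencies that alias to 3.55 kHz are k·fs ± 3.55 kHz for integer k ≥ 0.
k=0: 3.55 kHz.
k=1: 33.8 kHz, 40.9 kHz.
k=2: 71.15 kHz, 78.25 kHz.
Within [27.5 kHz, 62.1 kHz]: 33.8 kHz, 40.9 kHz.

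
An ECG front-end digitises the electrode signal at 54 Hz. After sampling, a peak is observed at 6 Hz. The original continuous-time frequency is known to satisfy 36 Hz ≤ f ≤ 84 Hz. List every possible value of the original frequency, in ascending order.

48 Hz, 60 Hz

Frequencies that alias to 6 Hz are k·fs ± 6 Hz for integer k ≥ 0.
k=0: 6 Hz.
k=1: 48 Hz, 60 Hz.
k=2: 102 Hz, 114 Hz.
Within [36 Hz, 84 Hz]: 48 Hz, 60 Hz.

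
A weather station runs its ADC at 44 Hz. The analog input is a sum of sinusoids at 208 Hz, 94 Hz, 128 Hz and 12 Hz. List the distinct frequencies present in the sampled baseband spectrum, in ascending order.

fs/2 = 22 Hz.
208 Hz mod fs = 32 Hz.
32 Hz > fs/2 = 22 Hz, folds to fs − 32 Hz = 12 Hz.
94 Hz mod fs = 6 Hz.
6 Hz ≤ fs/2 = 22 Hz, appears at 6 Hz.
128 Hz mod fs = 40 Hz.
40 Hz > fs/2 = 22 Hz, folds to fs − 40 Hz = 4 Hz.
12 Hz ≤ fs/2 = 22 Hz, passes unchanged.
Distinct values: {4 Hz, 6 Hz, 12 Hz}.

4 Hz, 6 Hz, 12 Hz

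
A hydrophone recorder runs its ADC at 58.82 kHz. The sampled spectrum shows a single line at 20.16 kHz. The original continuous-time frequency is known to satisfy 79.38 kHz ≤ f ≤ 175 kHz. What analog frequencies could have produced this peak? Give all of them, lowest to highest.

97.48 kHz, 137.8 kHz, 156.3 kHz

Frequencies that alias to 20.16 kHz are k·fs ± 20.16 kHz for integer k ≥ 0.
k=0: 20.16 kHz.
k=1: 38.66 kHz, 78.98 kHz.
k=2: 97.48 kHz, 137.8 kHz.
k=3: 156.3 kHz, 196.62 kHz.
k=4: 215.12 kHz, 255.44 kHz.
Within [79.38 kHz, 175 kHz]: 97.48 kHz, 137.8 kHz, 156.3 kHz.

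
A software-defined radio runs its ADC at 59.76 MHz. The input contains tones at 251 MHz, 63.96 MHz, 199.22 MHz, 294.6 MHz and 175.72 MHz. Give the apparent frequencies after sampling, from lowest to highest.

fs/2 = 29.88 MHz.
251 MHz mod fs = 11.96 MHz.
11.96 MHz ≤ fs/2 = 29.88 MHz, appears at 11.96 MHz.
63.96 MHz mod fs = 4.2 MHz.
4.2 MHz ≤ fs/2 = 29.88 MHz, appears at 4.2 MHz.
199.22 MHz mod fs = 19.94 MHz.
19.94 MHz ≤ fs/2 = 29.88 MHz, appears at 19.94 MHz.
294.6 MHz mod fs = 55.56 MHz.
55.56 MHz > fs/2 = 29.88 MHz, folds to fs − 55.56 MHz = 4.2 MHz.
175.72 MHz mod fs = 56.2 MHz.
56.2 MHz > fs/2 = 29.88 MHz, folds to fs − 56.2 MHz = 3.56 MHz.
Distinct values: {3.56 MHz, 4.2 MHz, 11.96 MHz, 19.94 MHz}.

3.56 MHz, 4.2 MHz, 11.96 MHz, 19.94 MHz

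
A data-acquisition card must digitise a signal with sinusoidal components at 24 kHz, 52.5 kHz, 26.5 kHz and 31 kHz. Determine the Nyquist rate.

105 kHz

Highest-frequency component: 52.5 kHz.
Nyquist rate = 2 × 52.5 kHz = 105 kHz.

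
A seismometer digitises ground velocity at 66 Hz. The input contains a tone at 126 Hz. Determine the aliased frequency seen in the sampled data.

6 Hz

126 Hz mod fs = 60 Hz.
60 Hz > fs/2 = 33 Hz, folds to fs − 60 Hz = 6 Hz.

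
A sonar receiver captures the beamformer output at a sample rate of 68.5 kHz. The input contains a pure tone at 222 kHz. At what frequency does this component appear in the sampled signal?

222 kHz mod fs = 16.5 kHz.
16.5 kHz ≤ fs/2 = 34.25 kHz, appears at 16.5 kHz.

16.5 kHz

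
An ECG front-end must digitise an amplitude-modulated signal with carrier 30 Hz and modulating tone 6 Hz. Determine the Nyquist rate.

72 Hz

AM sidebands sit at fc ± fm = 24 Hz and 36 Hz.
Highest-frequency component: 36 Hz.
Nyquist rate = 2 × 36 Hz = 72 Hz.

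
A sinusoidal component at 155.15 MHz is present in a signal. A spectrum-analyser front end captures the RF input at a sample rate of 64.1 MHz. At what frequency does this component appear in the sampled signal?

26.95 MHz

155.15 MHz mod fs = 26.95 MHz.
26.95 MHz ≤ fs/2 = 32.05 MHz, appears at 26.95 MHz.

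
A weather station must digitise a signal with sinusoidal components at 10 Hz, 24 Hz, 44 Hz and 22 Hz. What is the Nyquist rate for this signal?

88 Hz

Highest-frequency component: 44 Hz.
Nyquist rate = 2 × 44 Hz = 88 Hz.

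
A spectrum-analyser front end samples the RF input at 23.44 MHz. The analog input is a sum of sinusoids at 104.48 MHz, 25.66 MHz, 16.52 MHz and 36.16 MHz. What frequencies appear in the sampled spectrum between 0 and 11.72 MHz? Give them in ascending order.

2.22 MHz, 6.92 MHz, 10.72 MHz

fs/2 = 11.72 MHz.
104.48 MHz mod fs = 10.72 MHz.
10.72 MHz ≤ fs/2 = 11.72 MHz, appears at 10.72 MHz.
25.66 MHz mod fs = 2.22 MHz.
2.22 MHz ≤ fs/2 = 11.72 MHz, appears at 2.22 MHz.
16.52 MHz > fs/2 = 11.72 MHz, folds to fs − 16.52 MHz = 6.92 MHz.
36.16 MHz mod fs = 12.72 MHz.
12.72 MHz > fs/2 = 11.72 MHz, folds to fs − 12.72 MHz = 10.72 MHz.
Distinct values: {2.22 MHz, 6.92 MHz, 10.72 MHz}.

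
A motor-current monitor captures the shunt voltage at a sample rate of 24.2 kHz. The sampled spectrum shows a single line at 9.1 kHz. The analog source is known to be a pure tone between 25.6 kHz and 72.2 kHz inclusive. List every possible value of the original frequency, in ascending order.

Frequencies that alias to 9.1 kHz are k·fs ± 9.1 kHz for integer k ≥ 0.
k=0: 9.1 kHz.
k=1: 15.1 kHz, 33.3 kHz.
k=2: 39.3 kHz, 57.5 kHz.
k=3: 63.5 kHz, 81.7 kHz.
k=4: 87.7 kHz, 105.9 kHz.
Within [25.6 kHz, 72.2 kHz]: 33.3 kHz, 39.3 kHz, 57.5 kHz, 63.5 kHz.

33.3 kHz, 39.3 kHz, 57.5 kHz, 63.5 kHz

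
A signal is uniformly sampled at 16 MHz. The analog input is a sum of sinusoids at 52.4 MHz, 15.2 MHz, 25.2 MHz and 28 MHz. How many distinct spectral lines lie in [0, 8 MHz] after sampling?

4

fs/2 = 8 MHz.
52.4 MHz mod fs = 4.4 MHz.
4.4 MHz ≤ fs/2 = 8 MHz, appears at 4.4 MHz.
15.2 MHz > fs/2 = 8 MHz, folds to fs − 15.2 MHz = 0.8 MHz.
25.2 MHz mod fs = 9.2 MHz.
9.2 MHz > fs/2 = 8 MHz, folds to fs − 9.2 MHz = 6.8 MHz.
28 MHz mod fs = 12 MHz.
12 MHz > fs/2 = 8 MHz, folds to fs − 12 MHz = 4 MHz.
Distinct values: {0.8 MHz, 4 MHz, 4.4 MHz, 6.8 MHz} → 4.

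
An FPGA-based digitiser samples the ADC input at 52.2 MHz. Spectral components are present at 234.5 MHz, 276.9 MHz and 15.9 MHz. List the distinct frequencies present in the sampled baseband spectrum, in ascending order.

15.9 MHz, 25.7 MHz

fs/2 = 26.1 MHz.
234.5 MHz mod fs = 25.7 MHz.
25.7 MHz ≤ fs/2 = 26.1 MHz, appears at 25.7 MHz.
276.9 MHz mod fs = 15.9 MHz.
15.9 MHz ≤ fs/2 = 26.1 MHz, appears at 15.9 MHz.
15.9 MHz ≤ fs/2 = 26.1 MHz, passes unchanged.
Distinct values: {15.9 MHz, 25.7 MHz}.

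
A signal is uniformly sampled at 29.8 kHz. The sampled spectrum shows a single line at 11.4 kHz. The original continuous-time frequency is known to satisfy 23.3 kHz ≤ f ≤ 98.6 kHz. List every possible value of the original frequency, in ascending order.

Frequencies that alias to 11.4 kHz are k·fs ± 11.4 kHz for integer k ≥ 0.
k=0: 11.4 kHz.
k=1: 18.4 kHz, 41.2 kHz.
k=2: 48.2 kHz, 71 kHz.
k=3: 78 kHz, 100.8 kHz.
k=4: 107.8 kHz, 130.6 kHz.
Within [23.3 kHz, 98.6 kHz]: 41.2 kHz, 48.2 kHz, 71 kHz, 78 kHz.

41.2 kHz, 48.2 kHz, 71 kHz, 78 kHz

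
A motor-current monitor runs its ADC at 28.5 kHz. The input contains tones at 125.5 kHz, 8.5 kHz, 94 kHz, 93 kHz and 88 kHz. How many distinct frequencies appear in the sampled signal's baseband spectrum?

fs/2 = 14.25 kHz.
125.5 kHz mod fs = 11.5 kHz.
11.5 kHz ≤ fs/2 = 14.25 kHz, appears at 11.5 kHz.
8.5 kHz ≤ fs/2 = 14.25 kHz, passes unchanged.
94 kHz mod fs = 8.5 kHz.
8.5 kHz ≤ fs/2 = 14.25 kHz, appears at 8.5 kHz.
93 kHz mod fs = 7.5 kHz.
7.5 kHz ≤ fs/2 = 14.25 kHz, appears at 7.5 kHz.
88 kHz mod fs = 2.5 kHz.
2.5 kHz ≤ fs/2 = 14.25 kHz, appears at 2.5 kHz.
Distinct values: {2.5 kHz, 7.5 kHz, 8.5 kHz, 11.5 kHz} → 4.

4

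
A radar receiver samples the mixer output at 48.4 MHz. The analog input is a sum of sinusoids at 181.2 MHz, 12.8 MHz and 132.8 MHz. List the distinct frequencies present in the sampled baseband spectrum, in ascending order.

12.4 MHz, 12.8 MHz

fs/2 = 24.2 MHz.
181.2 MHz mod fs = 36 MHz.
36 MHz > fs/2 = 24.2 MHz, folds to fs − 36 MHz = 12.4 MHz.
12.8 MHz ≤ fs/2 = 24.2 MHz, passes unchanged.
132.8 MHz mod fs = 36 MHz.
36 MHz > fs/2 = 24.2 MHz, folds to fs − 36 MHz = 12.4 MHz.
Distinct values: {12.4 MHz, 12.8 MHz}.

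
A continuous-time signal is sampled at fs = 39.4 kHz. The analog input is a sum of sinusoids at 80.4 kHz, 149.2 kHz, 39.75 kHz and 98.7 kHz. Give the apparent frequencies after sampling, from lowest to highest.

0.35 kHz, 1.6 kHz, 8.4 kHz, 19.5 kHz

fs/2 = 19.7 kHz.
80.4 kHz mod fs = 1.6 kHz.
1.6 kHz ≤ fs/2 = 19.7 kHz, appears at 1.6 kHz.
149.2 kHz mod fs = 31 kHz.
31 kHz > fs/2 = 19.7 kHz, folds to fs − 31 kHz = 8.4 kHz.
39.75 kHz mod fs = 0.35 kHz.
0.35 kHz ≤ fs/2 = 19.7 kHz, appears at 0.35 kHz.
98.7 kHz mod fs = 19.9 kHz.
19.9 kHz > fs/2 = 19.7 kHz, folds to fs − 19.9 kHz = 19.5 kHz.
Distinct values: {0.35 kHz, 1.6 kHz, 8.4 kHz, 19.5 kHz}.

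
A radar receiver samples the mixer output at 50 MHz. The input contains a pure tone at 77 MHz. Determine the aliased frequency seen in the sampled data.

77 MHz mod fs = 27 MHz.
27 MHz > fs/2 = 25 MHz, folds to fs − 27 MHz = 23 MHz.

23 MHz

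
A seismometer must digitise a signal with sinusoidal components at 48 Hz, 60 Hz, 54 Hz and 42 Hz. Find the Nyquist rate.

120 Hz

Highest-frequency component: 60 Hz.
Nyquist rate = 2 × 60 Hz = 120 Hz.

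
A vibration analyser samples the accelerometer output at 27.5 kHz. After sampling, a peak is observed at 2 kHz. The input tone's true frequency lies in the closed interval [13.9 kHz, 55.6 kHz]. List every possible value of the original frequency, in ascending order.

Frequencies that alias to 2 kHz are k·fs ± 2 kHz for integer k ≥ 0.
k=0: 2 kHz.
k=1: 25.5 kHz, 29.5 kHz.
k=2: 53 kHz, 57 kHz.
k=3: 80.5 kHz, 84.5 kHz.
Within [13.9 kHz, 55.6 kHz]: 25.5 kHz, 29.5 kHz, 53 kHz.

25.5 kHz, 29.5 kHz, 53 kHz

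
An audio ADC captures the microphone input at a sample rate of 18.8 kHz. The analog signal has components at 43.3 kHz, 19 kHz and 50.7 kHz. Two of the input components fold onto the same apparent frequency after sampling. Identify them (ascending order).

fs/2 = 9.4 kHz.
43.3 kHz mod fs = 5.7 kHz.
5.7 kHz ≤ fs/2 = 9.4 kHz, appears at 5.7 kHz.
19 kHz mod fs = 0.2 kHz.
0.2 kHz ≤ fs/2 = 9.4 kHz, appears at 0.2 kHz.
50.7 kHz mod fs = 13.1 kHz.
13.1 kHz > fs/2 = 9.4 kHz, folds to fs − 13.1 kHz = 5.7 kHz.
43.3 kHz and 50.7 kHz both map to 5.7 kHz.

43.3 kHz, 50.7 kHz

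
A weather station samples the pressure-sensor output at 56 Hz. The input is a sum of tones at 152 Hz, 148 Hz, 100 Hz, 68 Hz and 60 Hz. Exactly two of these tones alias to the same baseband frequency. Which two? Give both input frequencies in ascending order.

68 Hz, 100 Hz

fs/2 = 28 Hz.
152 Hz mod fs = 40 Hz.
40 Hz > fs/2 = 28 Hz, folds to fs − 40 Hz = 16 Hz.
148 Hz mod fs = 36 Hz.
36 Hz > fs/2 = 28 Hz, folds to fs − 36 Hz = 20 Hz.
100 Hz mod fs = 44 Hz.
44 Hz > fs/2 = 28 Hz, folds to fs − 44 Hz = 12 Hz.
68 Hz mod fs = 12 Hz.
12 Hz ≤ fs/2 = 28 Hz, appears at 12 Hz.
60 Hz mod fs = 4 Hz.
4 Hz ≤ fs/2 = 28 Hz, appears at 4 Hz.
68 Hz and 100 Hz both map to 12 Hz.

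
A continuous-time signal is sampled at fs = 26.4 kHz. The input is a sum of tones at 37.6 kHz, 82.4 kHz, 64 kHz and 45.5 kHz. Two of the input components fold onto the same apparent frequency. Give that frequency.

fs/2 = 13.2 kHz.
37.6 kHz mod fs = 11.2 kHz.
11.2 kHz ≤ fs/2 = 13.2 kHz, appears at 11.2 kHz.
82.4 kHz mod fs = 3.2 kHz.
3.2 kHz ≤ fs/2 = 13.2 kHz, appears at 3.2 kHz.
64 kHz mod fs = 11.2 kHz.
11.2 kHz ≤ fs/2 = 13.2 kHz, appears at 11.2 kHz.
45.5 kHz mod fs = 19.1 kHz.
19.1 kHz > fs/2 = 13.2 kHz, folds to fs − 19.1 kHz = 7.3 kHz.
37.6 kHz and 64 kHz both map to 11.2 kHz.

11.2 kHz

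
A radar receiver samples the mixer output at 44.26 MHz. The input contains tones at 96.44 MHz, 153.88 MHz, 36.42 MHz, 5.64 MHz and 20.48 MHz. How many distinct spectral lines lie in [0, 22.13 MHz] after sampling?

5

fs/2 = 22.13 MHz.
96.44 MHz mod fs = 7.92 MHz.
7.92 MHz ≤ fs/2 = 22.13 MHz, appears at 7.92 MHz.
153.88 MHz mod fs = 21.1 MHz.
21.1 MHz ≤ fs/2 = 22.13 MHz, appears at 21.1 MHz.
36.42 MHz > fs/2 = 22.13 MHz, folds to fs − 36.42 MHz = 7.84 MHz.
5.64 MHz ≤ fs/2 = 22.13 MHz, passes unchanged.
20.48 MHz ≤ fs/2 = 22.13 MHz, passes unchanged.
Distinct values: {5.64 MHz, 7.84 MHz, 7.92 MHz, 20.48 MHz, 21.1 MHz} → 5.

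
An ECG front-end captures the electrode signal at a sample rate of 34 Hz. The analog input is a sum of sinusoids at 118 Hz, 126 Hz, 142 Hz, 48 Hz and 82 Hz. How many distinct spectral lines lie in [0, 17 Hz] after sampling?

fs/2 = 17 Hz.
118 Hz mod fs = 16 Hz.
16 Hz ≤ fs/2 = 17 Hz, appears at 16 Hz.
126 Hz mod fs = 24 Hz.
24 Hz > fs/2 = 17 Hz, folds to fs − 24 Hz = 10 Hz.
142 Hz mod fs = 6 Hz.
6 Hz ≤ fs/2 = 17 Hz, appears at 6 Hz.
48 Hz mod fs = 14 Hz.
14 Hz ≤ fs/2 = 17 Hz, appears at 14 Hz.
82 Hz mod fs = 14 Hz.
14 Hz ≤ fs/2 = 17 Hz, appears at 14 Hz.
Distinct values: {6 Hz, 10 Hz, 14 Hz, 16 Hz} → 4.

4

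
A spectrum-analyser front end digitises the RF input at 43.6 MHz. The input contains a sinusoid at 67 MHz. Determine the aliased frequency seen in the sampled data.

67 MHz mod fs = 23.4 MHz.
23.4 MHz > fs/2 = 21.8 MHz, folds to fs − 23.4 MHz = 20.2 MHz.

20.2 MHz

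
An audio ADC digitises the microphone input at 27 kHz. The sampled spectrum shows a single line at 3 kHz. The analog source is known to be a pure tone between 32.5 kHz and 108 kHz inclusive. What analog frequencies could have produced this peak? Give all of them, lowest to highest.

51 kHz, 57 kHz, 78 kHz, 84 kHz, 105 kHz

Frequencies that alias to 3 kHz are k·fs ± 3 kHz for integer k ≥ 0.
k=0: 3 kHz.
k=1: 24 kHz, 30 kHz.
k=2: 51 kHz, 57 kHz.
k=3: 78 kHz, 84 kHz.
k=4: 105 kHz, 111 kHz.
k=5: 132 kHz, 138 kHz.
Within [32.5 kHz, 108 kHz]: 51 kHz, 57 kHz, 78 kHz, 84 kHz, 105 kHz.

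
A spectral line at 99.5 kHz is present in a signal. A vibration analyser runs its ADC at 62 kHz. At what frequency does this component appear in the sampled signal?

99.5 kHz mod fs = 37.5 kHz.
37.5 kHz > fs/2 = 31 kHz, folds to fs − 37.5 kHz = 24.5 kHz.

24.5 kHz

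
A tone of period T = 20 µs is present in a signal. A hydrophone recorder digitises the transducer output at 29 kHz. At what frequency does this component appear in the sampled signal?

T = 20 µs → f = 1/T = 50 kHz.
50 kHz mod fs = 21 kHz.
21 kHz > fs/2 = 14.5 kHz, folds to fs − 21 kHz = 8 kHz.

8 kHz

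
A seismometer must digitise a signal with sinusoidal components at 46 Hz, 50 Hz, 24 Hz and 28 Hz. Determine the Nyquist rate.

100 Hz

Highest-frequency component: 50 Hz.
Nyquist rate = 2 × 50 Hz = 100 Hz.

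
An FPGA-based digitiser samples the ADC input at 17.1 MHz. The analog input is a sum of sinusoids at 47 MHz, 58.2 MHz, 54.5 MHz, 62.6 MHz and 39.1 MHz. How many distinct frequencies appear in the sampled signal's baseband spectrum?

5

fs/2 = 8.55 MHz.
47 MHz mod fs = 12.8 MHz.
12.8 MHz > fs/2 = 8.55 MHz, folds to fs − 12.8 MHz = 4.3 MHz.
58.2 MHz mod fs = 6.9 MHz.
6.9 MHz ≤ fs/2 = 8.55 MHz, appears at 6.9 MHz.
54.5 MHz mod fs = 3.2 MHz.
3.2 MHz ≤ fs/2 = 8.55 MHz, appears at 3.2 MHz.
62.6 MHz mod fs = 11.3 MHz.
11.3 MHz > fs/2 = 8.55 MHz, folds to fs − 11.3 MHz = 5.8 MHz.
39.1 MHz mod fs = 4.9 MHz.
4.9 MHz ≤ fs/2 = 8.55 MHz, appears at 4.9 MHz.
Distinct values: {3.2 MHz, 4.3 MHz, 4.9 MHz, 5.8 MHz, 6.9 MHz} → 5.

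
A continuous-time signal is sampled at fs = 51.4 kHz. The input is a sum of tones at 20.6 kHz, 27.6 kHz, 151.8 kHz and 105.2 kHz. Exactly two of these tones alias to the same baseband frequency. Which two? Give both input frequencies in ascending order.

fs/2 = 25.7 kHz.
20.6 kHz ≤ fs/2 = 25.7 kHz, passes unchanged.
27.6 kHz > fs/2 = 25.7 kHz, folds to fs − 27.6 kHz = 23.8 kHz.
151.8 kHz mod fs = 49 kHz.
49 kHz > fs/2 = 25.7 kHz, folds to fs − 49 kHz = 2.4 kHz.
105.2 kHz mod fs = 2.4 kHz.
2.4 kHz ≤ fs/2 = 25.7 kHz, appears at 2.4 kHz.
105.2 kHz and 151.8 kHz both map to 2.4 kHz.

105.2 kHz, 151.8 kHz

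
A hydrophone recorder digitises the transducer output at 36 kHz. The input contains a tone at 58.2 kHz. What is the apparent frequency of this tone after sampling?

58.2 kHz mod fs = 22.2 kHz.
22.2 kHz > fs/2 = 18 kHz, folds to fs − 22.2 kHz = 13.8 kHz.

13.8 kHz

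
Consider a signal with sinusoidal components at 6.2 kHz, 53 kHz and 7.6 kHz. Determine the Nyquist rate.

Highest-frequency component: 53 kHz.
Nyquist rate = 2 × 53 kHz = 106 kHz.

106 kHz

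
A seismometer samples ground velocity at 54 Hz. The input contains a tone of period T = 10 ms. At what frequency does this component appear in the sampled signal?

8 Hz

T = 10 ms → f = 1/T = 100 Hz.
100 Hz mod fs = 46 Hz.
46 Hz > fs/2 = 27 Hz, folds to fs − 46 Hz = 8 Hz.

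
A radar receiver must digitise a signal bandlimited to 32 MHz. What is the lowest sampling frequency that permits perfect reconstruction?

Nyquist rate = 2 × 32 MHz = 64 MHz.

64 MHz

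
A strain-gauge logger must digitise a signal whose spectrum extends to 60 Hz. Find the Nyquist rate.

Nyquist rate = 2 × 60 Hz = 120 Hz.

120 Hz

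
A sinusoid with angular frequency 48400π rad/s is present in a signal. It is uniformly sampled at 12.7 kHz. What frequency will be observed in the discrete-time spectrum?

ω = 48400π rad/s → f = ω/(2π) = 24200 Hz = 24.2 kHz.
24.2 kHz mod fs = 11.5 kHz.
11.5 kHz > fs/2 = 6.35 kHz, folds to fs − 11.5 kHz = 1.2 kHz.

1.2 kHz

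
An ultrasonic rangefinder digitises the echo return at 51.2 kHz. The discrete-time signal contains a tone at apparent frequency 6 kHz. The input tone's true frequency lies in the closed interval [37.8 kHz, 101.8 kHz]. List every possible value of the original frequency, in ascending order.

Frequencies that alias to 6 kHz are k·fs ± 6 kHz for integer k ≥ 0.
k=0: 6 kHz.
k=1: 45.2 kHz, 57.2 kHz.
k=2: 96.4 kHz, 108.4 kHz.
k=3: 147.6 kHz, 159.6 kHz.
Within [37.8 kHz, 101.8 kHz]: 45.2 kHz, 57.2 kHz, 96.4 kHz.

45.2 kHz, 57.2 kHz, 96.4 kHz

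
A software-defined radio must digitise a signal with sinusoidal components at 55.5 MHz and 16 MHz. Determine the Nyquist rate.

Highest-frequency component: 55.5 MHz.
Nyquist rate = 2 × 55.5 MHz = 111 MHz.

111 MHz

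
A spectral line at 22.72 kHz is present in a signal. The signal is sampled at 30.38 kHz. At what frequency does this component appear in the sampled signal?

22.72 kHz > fs/2 = 15.19 kHz, folds to fs − 22.72 kHz = 7.66 kHz.

7.66 kHz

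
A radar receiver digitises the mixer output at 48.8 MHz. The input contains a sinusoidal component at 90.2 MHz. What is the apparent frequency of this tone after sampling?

7.4 MHz

90.2 MHz mod fs = 41.4 MHz.
41.4 MHz > fs/2 = 24.4 MHz, folds to fs − 41.4 MHz = 7.4 MHz.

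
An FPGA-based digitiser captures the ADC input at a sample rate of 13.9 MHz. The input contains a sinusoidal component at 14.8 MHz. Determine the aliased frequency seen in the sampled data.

14.8 MHz mod fs = 0.9 MHz.
0.9 MHz ≤ fs/2 = 6.95 MHz, appears at 0.9 MHz.

0.9 MHz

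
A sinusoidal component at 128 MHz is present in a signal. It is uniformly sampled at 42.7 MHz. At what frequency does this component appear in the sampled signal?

128 MHz mod fs = 42.6 MHz.
42.6 MHz > fs/2 = 21.35 MHz, folds to fs − 42.6 MHz = 0.1 MHz.

0.1 MHz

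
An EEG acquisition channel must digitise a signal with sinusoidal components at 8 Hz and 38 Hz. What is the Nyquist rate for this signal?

Highest-frequency component: 38 Hz.
Nyquist rate = 2 × 38 Hz = 76 Hz.

76 Hz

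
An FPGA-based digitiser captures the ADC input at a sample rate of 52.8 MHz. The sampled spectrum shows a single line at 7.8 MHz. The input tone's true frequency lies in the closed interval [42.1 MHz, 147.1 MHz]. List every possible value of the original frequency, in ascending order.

Frequencies that alias to 7.8 MHz are k·fs ± 7.8 MHz for integer k ≥ 0.
k=0: 7.8 MHz.
k=1: 45 MHz, 60.6 MHz.
k=2: 97.8 MHz, 113.4 MHz.
k=3: 150.6 MHz, 166.2 MHz.
Within [42.1 MHz, 147.1 MHz]: 45 MHz, 60.6 MHz, 97.8 MHz, 113.4 MHz.

45 MHz, 60.6 MHz, 97.8 MHz, 113.4 MHz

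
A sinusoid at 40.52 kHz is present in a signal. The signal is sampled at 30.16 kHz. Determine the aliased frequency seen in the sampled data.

40.52 kHz mod fs = 10.36 kHz.
10.36 kHz ≤ fs/2 = 15.08 kHz, appears at 10.36 kHz.

10.36 kHz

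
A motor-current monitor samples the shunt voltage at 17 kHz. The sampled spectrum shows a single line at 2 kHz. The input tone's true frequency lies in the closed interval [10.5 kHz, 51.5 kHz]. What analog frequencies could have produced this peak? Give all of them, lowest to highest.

15 kHz, 19 kHz, 32 kHz, 36 kHz, 49 kHz

Frequencies that alias to 2 kHz are k·fs ± 2 kHz for integer k ≥ 0.
k=0: 2 kHz.
k=1: 15 kHz, 19 kHz.
k=2: 32 kHz, 36 kHz.
k=3: 49 kHz, 53 kHz.
k=4: 66 kHz, 70 kHz.
Within [10.5 kHz, 51.5 kHz]: 15 kHz, 19 kHz, 32 kHz, 36 kHz, 49 kHz.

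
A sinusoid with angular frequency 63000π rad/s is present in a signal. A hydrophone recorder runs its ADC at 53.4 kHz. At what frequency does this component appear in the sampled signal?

21.9 kHz

ω = 63000π rad/s → f = ω/(2π) = 31500 Hz = 31.5 kHz.
31.5 kHz > fs/2 = 26.7 kHz, folds to fs − 31.5 kHz = 21.9 kHz.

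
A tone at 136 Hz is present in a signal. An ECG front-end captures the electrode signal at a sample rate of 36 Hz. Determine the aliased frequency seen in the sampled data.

8 Hz

136 Hz mod fs = 28 Hz.
28 Hz > fs/2 = 18 Hz, folds to fs − 28 Hz = 8 Hz.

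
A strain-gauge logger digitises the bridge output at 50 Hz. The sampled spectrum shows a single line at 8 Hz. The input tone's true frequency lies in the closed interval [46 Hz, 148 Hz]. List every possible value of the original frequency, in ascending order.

Frequencies that alias to 8 Hz are k·fs ± 8 Hz for integer k ≥ 0.
k=0: 8 Hz.
k=1: 42 Hz, 58 Hz.
k=2: 92 Hz, 108 Hz.
k=3: 142 Hz, 158 Hz.
k=4: 192 Hz, 208 Hz.
Within [46 Hz, 148 Hz]: 58 Hz, 92 Hz, 108 Hz, 142 Hz.

58 Hz, 92 Hz, 108 Hz, 142 Hz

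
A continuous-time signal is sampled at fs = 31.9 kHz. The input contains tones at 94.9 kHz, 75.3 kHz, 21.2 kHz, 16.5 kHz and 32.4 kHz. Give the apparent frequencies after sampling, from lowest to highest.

0.5 kHz, 0.8 kHz, 10.7 kHz, 11.5 kHz, 15.4 kHz

fs/2 = 15.95 kHz.
94.9 kHz mod fs = 31.1 kHz.
31.1 kHz > fs/2 = 15.95 kHz, folds to fs − 31.1 kHz = 0.8 kHz.
75.3 kHz mod fs = 11.5 kHz.
11.5 kHz ≤ fs/2 = 15.95 kHz, appears at 11.5 kHz.
21.2 kHz > fs/2 = 15.95 kHz, folds to fs − 21.2 kHz = 10.7 kHz.
16.5 kHz > fs/2 = 15.95 kHz, folds to fs − 16.5 kHz = 15.4 kHz.
32.4 kHz mod fs = 0.5 kHz.
0.5 kHz ≤ fs/2 = 15.95 kHz, appears at 0.5 kHz.
Distinct values: {0.5 kHz, 0.8 kHz, 10.7 kHz, 11.5 kHz, 15.4 kHz}.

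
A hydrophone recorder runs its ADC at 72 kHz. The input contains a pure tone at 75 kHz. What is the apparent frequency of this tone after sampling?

3 kHz

75 kHz mod fs = 3 kHz.
3 kHz ≤ fs/2 = 36 kHz, appears at 3 kHz.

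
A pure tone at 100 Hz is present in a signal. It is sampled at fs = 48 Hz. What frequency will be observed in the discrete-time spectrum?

100 Hz mod fs = 4 Hz.
4 Hz ≤ fs/2 = 24 Hz, appears at 4 Hz.

4 Hz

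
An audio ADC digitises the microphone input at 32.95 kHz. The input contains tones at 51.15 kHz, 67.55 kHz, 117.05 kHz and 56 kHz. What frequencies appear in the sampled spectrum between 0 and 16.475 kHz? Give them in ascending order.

fs/2 = 16.475 kHz.
51.15 kHz mod fs = 18.2 kHz.
18.2 kHz > fs/2 = 16.475 kHz, folds to fs − 18.2 kHz = 14.75 kHz.
67.55 kHz mod fs = 1.65 kHz.
1.65 kHz ≤ fs/2 = 16.475 kHz, appears at 1.65 kHz.
117.05 kHz mod fs = 18.2 kHz.
18.2 kHz > fs/2 = 16.475 kHz, folds to fs − 18.2 kHz = 14.75 kHz.
56 kHz mod fs = 23.05 kHz.
23.05 kHz > fs/2 = 16.475 kHz, folds to fs − 23.05 kHz = 9.9 kHz.
Distinct values: {1.65 kHz, 9.9 kHz, 14.75 kHz}.

1.65 kHz, 9.9 kHz, 14.75 kHz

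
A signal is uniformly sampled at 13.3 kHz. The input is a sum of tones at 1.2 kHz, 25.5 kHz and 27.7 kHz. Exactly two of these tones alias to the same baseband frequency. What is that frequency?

fs/2 = 6.65 kHz.
1.2 kHz ≤ fs/2 = 6.65 kHz, passes unchanged.
25.5 kHz mod fs = 12.2 kHz.
12.2 kHz > fs/2 = 6.65 kHz, folds to fs − 12.2 kHz = 1.1 kHz.
27.7 kHz mod fs = 1.1 kHz.
1.1 kHz ≤ fs/2 = 6.65 kHz, appears at 1.1 kHz.
25.5 kHz and 27.7 kHz both map to 1.1 kHz.

1.1 kHz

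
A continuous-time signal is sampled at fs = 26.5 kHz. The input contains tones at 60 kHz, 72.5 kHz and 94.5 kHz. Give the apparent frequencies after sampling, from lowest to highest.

7 kHz, 11.5 kHz

fs/2 = 13.25 kHz.
60 kHz mod fs = 7 kHz.
7 kHz ≤ fs/2 = 13.25 kHz, appears at 7 kHz.
72.5 kHz mod fs = 19.5 kHz.
19.5 kHz > fs/2 = 13.25 kHz, folds to fs − 19.5 kHz = 7 kHz.
94.5 kHz mod fs = 15 kHz.
15 kHz > fs/2 = 13.25 kHz, folds to fs − 15 kHz = 11.5 kHz.
Distinct values: {7 kHz, 11.5 kHz}.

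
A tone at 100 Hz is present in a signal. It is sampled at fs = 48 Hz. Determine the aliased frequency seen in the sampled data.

100 Hz mod fs = 4 Hz.
4 Hz ≤ fs/2 = 24 Hz, appears at 4 Hz.

4 Hz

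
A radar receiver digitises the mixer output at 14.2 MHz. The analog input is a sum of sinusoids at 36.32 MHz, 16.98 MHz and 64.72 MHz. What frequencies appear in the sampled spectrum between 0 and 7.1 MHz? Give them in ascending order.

2.78 MHz, 6.28 MHz

fs/2 = 7.1 MHz.
36.32 MHz mod fs = 7.92 MHz.
7.92 MHz > fs/2 = 7.1 MHz, folds to fs − 7.92 MHz = 6.28 MHz.
16.98 MHz mod fs = 2.78 MHz.
2.78 MHz ≤ fs/2 = 7.1 MHz, appears at 2.78 MHz.
64.72 MHz mod fs = 7.92 MHz.
7.92 MHz > fs/2 = 7.1 MHz, folds to fs − 7.92 MHz = 6.28 MHz.
Distinct values: {2.78 MHz, 6.28 MHz}.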